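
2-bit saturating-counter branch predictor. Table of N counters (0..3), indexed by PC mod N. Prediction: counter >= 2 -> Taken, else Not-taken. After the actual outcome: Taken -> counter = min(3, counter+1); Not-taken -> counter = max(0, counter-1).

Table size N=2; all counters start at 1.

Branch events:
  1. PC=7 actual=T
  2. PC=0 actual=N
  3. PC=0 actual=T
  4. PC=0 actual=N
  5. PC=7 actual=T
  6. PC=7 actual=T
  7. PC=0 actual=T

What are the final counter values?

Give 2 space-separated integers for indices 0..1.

Answer: 1 3

Derivation:
Ev 1: PC=7 idx=1 pred=N actual=T -> ctr[1]=2
Ev 2: PC=0 idx=0 pred=N actual=N -> ctr[0]=0
Ev 3: PC=0 idx=0 pred=N actual=T -> ctr[0]=1
Ev 4: PC=0 idx=0 pred=N actual=N -> ctr[0]=0
Ev 5: PC=7 idx=1 pred=T actual=T -> ctr[1]=3
Ev 6: PC=7 idx=1 pred=T actual=T -> ctr[1]=3
Ev 7: PC=0 idx=0 pred=N actual=T -> ctr[0]=1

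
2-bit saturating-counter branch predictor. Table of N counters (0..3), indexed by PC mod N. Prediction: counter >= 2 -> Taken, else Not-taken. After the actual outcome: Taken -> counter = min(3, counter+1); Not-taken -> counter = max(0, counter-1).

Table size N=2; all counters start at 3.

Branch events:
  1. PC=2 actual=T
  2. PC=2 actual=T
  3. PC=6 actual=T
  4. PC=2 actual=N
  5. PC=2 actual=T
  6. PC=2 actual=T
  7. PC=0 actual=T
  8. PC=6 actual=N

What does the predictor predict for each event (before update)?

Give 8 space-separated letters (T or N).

Answer: T T T T T T T T

Derivation:
Ev 1: PC=2 idx=0 pred=T actual=T -> ctr[0]=3
Ev 2: PC=2 idx=0 pred=T actual=T -> ctr[0]=3
Ev 3: PC=6 idx=0 pred=T actual=T -> ctr[0]=3
Ev 4: PC=2 idx=0 pred=T actual=N -> ctr[0]=2
Ev 5: PC=2 idx=0 pred=T actual=T -> ctr[0]=3
Ev 6: PC=2 idx=0 pred=T actual=T -> ctr[0]=3
Ev 7: PC=0 idx=0 pred=T actual=T -> ctr[0]=3
Ev 8: PC=6 idx=0 pred=T actual=N -> ctr[0]=2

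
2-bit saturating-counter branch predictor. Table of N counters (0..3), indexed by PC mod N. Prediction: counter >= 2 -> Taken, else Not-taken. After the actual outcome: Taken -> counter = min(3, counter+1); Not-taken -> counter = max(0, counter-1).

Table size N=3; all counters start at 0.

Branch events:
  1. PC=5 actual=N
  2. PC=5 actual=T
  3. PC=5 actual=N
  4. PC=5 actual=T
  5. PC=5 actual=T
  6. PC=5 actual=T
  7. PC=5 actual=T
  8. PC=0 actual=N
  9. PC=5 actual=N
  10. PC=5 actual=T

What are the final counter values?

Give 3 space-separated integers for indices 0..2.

Ev 1: PC=5 idx=2 pred=N actual=N -> ctr[2]=0
Ev 2: PC=5 idx=2 pred=N actual=T -> ctr[2]=1
Ev 3: PC=5 idx=2 pred=N actual=N -> ctr[2]=0
Ev 4: PC=5 idx=2 pred=N actual=T -> ctr[2]=1
Ev 5: PC=5 idx=2 pred=N actual=T -> ctr[2]=2
Ev 6: PC=5 idx=2 pred=T actual=T -> ctr[2]=3
Ev 7: PC=5 idx=2 pred=T actual=T -> ctr[2]=3
Ev 8: PC=0 idx=0 pred=N actual=N -> ctr[0]=0
Ev 9: PC=5 idx=2 pred=T actual=N -> ctr[2]=2
Ev 10: PC=5 idx=2 pred=T actual=T -> ctr[2]=3

Answer: 0 0 3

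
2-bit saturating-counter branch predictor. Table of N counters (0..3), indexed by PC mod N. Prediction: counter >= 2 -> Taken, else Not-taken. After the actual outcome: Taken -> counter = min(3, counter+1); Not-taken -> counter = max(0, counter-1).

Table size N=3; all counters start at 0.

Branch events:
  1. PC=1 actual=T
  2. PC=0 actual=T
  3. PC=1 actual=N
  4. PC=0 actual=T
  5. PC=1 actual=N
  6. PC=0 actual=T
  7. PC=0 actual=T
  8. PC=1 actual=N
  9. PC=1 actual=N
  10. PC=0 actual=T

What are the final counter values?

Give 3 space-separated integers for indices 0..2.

Answer: 3 0 0

Derivation:
Ev 1: PC=1 idx=1 pred=N actual=T -> ctr[1]=1
Ev 2: PC=0 idx=0 pred=N actual=T -> ctr[0]=1
Ev 3: PC=1 idx=1 pred=N actual=N -> ctr[1]=0
Ev 4: PC=0 idx=0 pred=N actual=T -> ctr[0]=2
Ev 5: PC=1 idx=1 pred=N actual=N -> ctr[1]=0
Ev 6: PC=0 idx=0 pred=T actual=T -> ctr[0]=3
Ev 7: PC=0 idx=0 pred=T actual=T -> ctr[0]=3
Ev 8: PC=1 idx=1 pred=N actual=N -> ctr[1]=0
Ev 9: PC=1 idx=1 pred=N actual=N -> ctr[1]=0
Ev 10: PC=0 idx=0 pred=T actual=T -> ctr[0]=3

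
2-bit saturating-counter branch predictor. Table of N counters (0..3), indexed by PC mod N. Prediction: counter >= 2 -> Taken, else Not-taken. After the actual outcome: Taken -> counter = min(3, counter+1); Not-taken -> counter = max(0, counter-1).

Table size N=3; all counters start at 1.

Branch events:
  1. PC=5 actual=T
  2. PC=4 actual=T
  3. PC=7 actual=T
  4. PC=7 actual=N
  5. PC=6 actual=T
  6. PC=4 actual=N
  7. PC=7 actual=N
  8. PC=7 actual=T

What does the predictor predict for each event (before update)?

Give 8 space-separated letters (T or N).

Ev 1: PC=5 idx=2 pred=N actual=T -> ctr[2]=2
Ev 2: PC=4 idx=1 pred=N actual=T -> ctr[1]=2
Ev 3: PC=7 idx=1 pred=T actual=T -> ctr[1]=3
Ev 4: PC=7 idx=1 pred=T actual=N -> ctr[1]=2
Ev 5: PC=6 idx=0 pred=N actual=T -> ctr[0]=2
Ev 6: PC=4 idx=1 pred=T actual=N -> ctr[1]=1
Ev 7: PC=7 idx=1 pred=N actual=N -> ctr[1]=0
Ev 8: PC=7 idx=1 pred=N actual=T -> ctr[1]=1

Answer: N N T T N T N N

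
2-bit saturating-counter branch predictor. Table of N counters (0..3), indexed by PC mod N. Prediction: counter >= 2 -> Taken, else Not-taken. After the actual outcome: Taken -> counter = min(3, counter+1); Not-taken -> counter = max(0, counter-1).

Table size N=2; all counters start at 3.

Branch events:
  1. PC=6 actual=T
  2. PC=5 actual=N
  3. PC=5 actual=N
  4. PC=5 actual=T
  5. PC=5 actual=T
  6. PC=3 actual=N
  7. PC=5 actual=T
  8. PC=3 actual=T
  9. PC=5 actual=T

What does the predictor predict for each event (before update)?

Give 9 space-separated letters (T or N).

Answer: T T T N T T T T T

Derivation:
Ev 1: PC=6 idx=0 pred=T actual=T -> ctr[0]=3
Ev 2: PC=5 idx=1 pred=T actual=N -> ctr[1]=2
Ev 3: PC=5 idx=1 pred=T actual=N -> ctr[1]=1
Ev 4: PC=5 idx=1 pred=N actual=T -> ctr[1]=2
Ev 5: PC=5 idx=1 pred=T actual=T -> ctr[1]=3
Ev 6: PC=3 idx=1 pred=T actual=N -> ctr[1]=2
Ev 7: PC=5 idx=1 pred=T actual=T -> ctr[1]=3
Ev 8: PC=3 idx=1 pred=T actual=T -> ctr[1]=3
Ev 9: PC=5 idx=1 pred=T actual=T -> ctr[1]=3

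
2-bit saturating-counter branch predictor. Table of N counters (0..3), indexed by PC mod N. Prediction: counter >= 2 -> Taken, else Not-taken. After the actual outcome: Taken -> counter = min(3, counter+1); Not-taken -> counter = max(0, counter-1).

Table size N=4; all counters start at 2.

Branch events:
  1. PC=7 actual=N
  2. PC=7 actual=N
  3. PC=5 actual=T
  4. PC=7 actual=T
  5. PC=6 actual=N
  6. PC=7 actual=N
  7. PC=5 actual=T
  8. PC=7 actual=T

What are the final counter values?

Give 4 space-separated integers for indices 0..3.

Answer: 2 3 1 1

Derivation:
Ev 1: PC=7 idx=3 pred=T actual=N -> ctr[3]=1
Ev 2: PC=7 idx=3 pred=N actual=N -> ctr[3]=0
Ev 3: PC=5 idx=1 pred=T actual=T -> ctr[1]=3
Ev 4: PC=7 idx=3 pred=N actual=T -> ctr[3]=1
Ev 5: PC=6 idx=2 pred=T actual=N -> ctr[2]=1
Ev 6: PC=7 idx=3 pred=N actual=N -> ctr[3]=0
Ev 7: PC=5 idx=1 pred=T actual=T -> ctr[1]=3
Ev 8: PC=7 idx=3 pred=N actual=T -> ctr[3]=1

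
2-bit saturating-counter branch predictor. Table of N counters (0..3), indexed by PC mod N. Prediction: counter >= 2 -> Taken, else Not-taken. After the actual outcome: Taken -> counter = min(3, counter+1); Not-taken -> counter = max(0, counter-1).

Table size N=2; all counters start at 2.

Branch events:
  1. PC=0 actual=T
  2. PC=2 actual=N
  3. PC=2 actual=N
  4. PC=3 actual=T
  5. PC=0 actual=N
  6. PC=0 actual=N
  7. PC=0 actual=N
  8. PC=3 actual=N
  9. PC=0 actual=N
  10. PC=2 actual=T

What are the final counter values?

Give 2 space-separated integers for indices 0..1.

Answer: 1 2

Derivation:
Ev 1: PC=0 idx=0 pred=T actual=T -> ctr[0]=3
Ev 2: PC=2 idx=0 pred=T actual=N -> ctr[0]=2
Ev 3: PC=2 idx=0 pred=T actual=N -> ctr[0]=1
Ev 4: PC=3 idx=1 pred=T actual=T -> ctr[1]=3
Ev 5: PC=0 idx=0 pred=N actual=N -> ctr[0]=0
Ev 6: PC=0 idx=0 pred=N actual=N -> ctr[0]=0
Ev 7: PC=0 idx=0 pred=N actual=N -> ctr[0]=0
Ev 8: PC=3 idx=1 pred=T actual=N -> ctr[1]=2
Ev 9: PC=0 idx=0 pred=N actual=N -> ctr[0]=0
Ev 10: PC=2 idx=0 pred=N actual=T -> ctr[0]=1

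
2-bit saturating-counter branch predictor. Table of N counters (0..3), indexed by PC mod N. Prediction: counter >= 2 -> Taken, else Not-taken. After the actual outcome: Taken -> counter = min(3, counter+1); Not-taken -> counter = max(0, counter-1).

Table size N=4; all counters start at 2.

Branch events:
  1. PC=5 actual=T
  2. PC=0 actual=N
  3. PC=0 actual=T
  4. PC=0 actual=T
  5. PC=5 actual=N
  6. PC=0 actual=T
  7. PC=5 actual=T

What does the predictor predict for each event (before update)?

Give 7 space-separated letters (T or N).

Ev 1: PC=5 idx=1 pred=T actual=T -> ctr[1]=3
Ev 2: PC=0 idx=0 pred=T actual=N -> ctr[0]=1
Ev 3: PC=0 idx=0 pred=N actual=T -> ctr[0]=2
Ev 4: PC=0 idx=0 pred=T actual=T -> ctr[0]=3
Ev 5: PC=5 idx=1 pred=T actual=N -> ctr[1]=2
Ev 6: PC=0 idx=0 pred=T actual=T -> ctr[0]=3
Ev 7: PC=5 idx=1 pred=T actual=T -> ctr[1]=3

Answer: T T N T T T T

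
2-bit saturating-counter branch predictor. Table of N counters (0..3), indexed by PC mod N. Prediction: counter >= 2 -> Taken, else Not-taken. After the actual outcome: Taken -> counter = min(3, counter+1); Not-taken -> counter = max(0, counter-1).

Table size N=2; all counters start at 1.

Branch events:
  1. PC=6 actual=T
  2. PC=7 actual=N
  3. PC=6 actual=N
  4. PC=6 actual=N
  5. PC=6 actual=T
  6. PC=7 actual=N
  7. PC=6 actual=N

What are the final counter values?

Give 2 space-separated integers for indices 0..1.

Answer: 0 0

Derivation:
Ev 1: PC=6 idx=0 pred=N actual=T -> ctr[0]=2
Ev 2: PC=7 idx=1 pred=N actual=N -> ctr[1]=0
Ev 3: PC=6 idx=0 pred=T actual=N -> ctr[0]=1
Ev 4: PC=6 idx=0 pred=N actual=N -> ctr[0]=0
Ev 5: PC=6 idx=0 pred=N actual=T -> ctr[0]=1
Ev 6: PC=7 idx=1 pred=N actual=N -> ctr[1]=0
Ev 7: PC=6 idx=0 pred=N actual=N -> ctr[0]=0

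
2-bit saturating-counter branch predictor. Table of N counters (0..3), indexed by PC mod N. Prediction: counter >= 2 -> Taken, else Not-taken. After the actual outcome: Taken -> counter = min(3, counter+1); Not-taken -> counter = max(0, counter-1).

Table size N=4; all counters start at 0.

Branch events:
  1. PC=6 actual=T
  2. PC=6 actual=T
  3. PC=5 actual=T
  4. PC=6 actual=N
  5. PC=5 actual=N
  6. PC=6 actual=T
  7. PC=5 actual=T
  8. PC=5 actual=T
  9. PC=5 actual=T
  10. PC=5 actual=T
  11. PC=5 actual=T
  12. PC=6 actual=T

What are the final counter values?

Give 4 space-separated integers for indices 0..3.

Answer: 0 3 3 0

Derivation:
Ev 1: PC=6 idx=2 pred=N actual=T -> ctr[2]=1
Ev 2: PC=6 idx=2 pred=N actual=T -> ctr[2]=2
Ev 3: PC=5 idx=1 pred=N actual=T -> ctr[1]=1
Ev 4: PC=6 idx=2 pred=T actual=N -> ctr[2]=1
Ev 5: PC=5 idx=1 pred=N actual=N -> ctr[1]=0
Ev 6: PC=6 idx=2 pred=N actual=T -> ctr[2]=2
Ev 7: PC=5 idx=1 pred=N actual=T -> ctr[1]=1
Ev 8: PC=5 idx=1 pred=N actual=T -> ctr[1]=2
Ev 9: PC=5 idx=1 pred=T actual=T -> ctr[1]=3
Ev 10: PC=5 idx=1 pred=T actual=T -> ctr[1]=3
Ev 11: PC=5 idx=1 pred=T actual=T -> ctr[1]=3
Ev 12: PC=6 idx=2 pred=T actual=T -> ctr[2]=3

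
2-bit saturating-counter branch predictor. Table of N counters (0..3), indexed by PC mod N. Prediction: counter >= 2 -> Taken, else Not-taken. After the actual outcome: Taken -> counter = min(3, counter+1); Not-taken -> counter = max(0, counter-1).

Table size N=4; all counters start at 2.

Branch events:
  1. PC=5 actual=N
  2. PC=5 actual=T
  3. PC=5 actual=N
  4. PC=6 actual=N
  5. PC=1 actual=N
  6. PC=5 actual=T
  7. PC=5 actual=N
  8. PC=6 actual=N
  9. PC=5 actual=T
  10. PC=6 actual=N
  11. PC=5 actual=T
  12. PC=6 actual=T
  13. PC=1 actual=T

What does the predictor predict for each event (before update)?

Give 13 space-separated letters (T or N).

Ev 1: PC=5 idx=1 pred=T actual=N -> ctr[1]=1
Ev 2: PC=5 idx=1 pred=N actual=T -> ctr[1]=2
Ev 3: PC=5 idx=1 pred=T actual=N -> ctr[1]=1
Ev 4: PC=6 idx=2 pred=T actual=N -> ctr[2]=1
Ev 5: PC=1 idx=1 pred=N actual=N -> ctr[1]=0
Ev 6: PC=5 idx=1 pred=N actual=T -> ctr[1]=1
Ev 7: PC=5 idx=1 pred=N actual=N -> ctr[1]=0
Ev 8: PC=6 idx=2 pred=N actual=N -> ctr[2]=0
Ev 9: PC=5 idx=1 pred=N actual=T -> ctr[1]=1
Ev 10: PC=6 idx=2 pred=N actual=N -> ctr[2]=0
Ev 11: PC=5 idx=1 pred=N actual=T -> ctr[1]=2
Ev 12: PC=6 idx=2 pred=N actual=T -> ctr[2]=1
Ev 13: PC=1 idx=1 pred=T actual=T -> ctr[1]=3

Answer: T N T T N N N N N N N N T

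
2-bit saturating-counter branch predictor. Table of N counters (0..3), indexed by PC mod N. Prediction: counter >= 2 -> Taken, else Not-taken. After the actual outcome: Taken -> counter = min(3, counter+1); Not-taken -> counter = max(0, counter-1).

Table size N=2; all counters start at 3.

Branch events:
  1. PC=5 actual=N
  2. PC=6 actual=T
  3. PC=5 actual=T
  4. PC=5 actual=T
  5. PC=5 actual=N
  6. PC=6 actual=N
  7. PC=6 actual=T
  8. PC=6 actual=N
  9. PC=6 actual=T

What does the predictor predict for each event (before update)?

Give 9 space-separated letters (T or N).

Ev 1: PC=5 idx=1 pred=T actual=N -> ctr[1]=2
Ev 2: PC=6 idx=0 pred=T actual=T -> ctr[0]=3
Ev 3: PC=5 idx=1 pred=T actual=T -> ctr[1]=3
Ev 4: PC=5 idx=1 pred=T actual=T -> ctr[1]=3
Ev 5: PC=5 idx=1 pred=T actual=N -> ctr[1]=2
Ev 6: PC=6 idx=0 pred=T actual=N -> ctr[0]=2
Ev 7: PC=6 idx=0 pred=T actual=T -> ctr[0]=3
Ev 8: PC=6 idx=0 pred=T actual=N -> ctr[0]=2
Ev 9: PC=6 idx=0 pred=T actual=T -> ctr[0]=3

Answer: T T T T T T T T T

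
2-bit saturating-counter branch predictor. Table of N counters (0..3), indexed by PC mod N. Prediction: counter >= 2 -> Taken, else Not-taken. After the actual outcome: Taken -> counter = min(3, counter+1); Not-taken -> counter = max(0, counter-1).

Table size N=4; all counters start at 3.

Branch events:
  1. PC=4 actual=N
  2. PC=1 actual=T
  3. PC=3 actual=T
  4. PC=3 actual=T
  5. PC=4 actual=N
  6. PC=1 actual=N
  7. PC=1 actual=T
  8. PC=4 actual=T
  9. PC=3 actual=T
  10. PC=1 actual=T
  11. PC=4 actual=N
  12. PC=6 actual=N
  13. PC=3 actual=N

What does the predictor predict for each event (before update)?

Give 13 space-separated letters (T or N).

Answer: T T T T T T T N T T T T T

Derivation:
Ev 1: PC=4 idx=0 pred=T actual=N -> ctr[0]=2
Ev 2: PC=1 idx=1 pred=T actual=T -> ctr[1]=3
Ev 3: PC=3 idx=3 pred=T actual=T -> ctr[3]=3
Ev 4: PC=3 idx=3 pred=T actual=T -> ctr[3]=3
Ev 5: PC=4 idx=0 pred=T actual=N -> ctr[0]=1
Ev 6: PC=1 idx=1 pred=T actual=N -> ctr[1]=2
Ev 7: PC=1 idx=1 pred=T actual=T -> ctr[1]=3
Ev 8: PC=4 idx=0 pred=N actual=T -> ctr[0]=2
Ev 9: PC=3 idx=3 pred=T actual=T -> ctr[3]=3
Ev 10: PC=1 idx=1 pred=T actual=T -> ctr[1]=3
Ev 11: PC=4 idx=0 pred=T actual=N -> ctr[0]=1
Ev 12: PC=6 idx=2 pred=T actual=N -> ctr[2]=2
Ev 13: PC=3 idx=3 pred=T actual=N -> ctr[3]=2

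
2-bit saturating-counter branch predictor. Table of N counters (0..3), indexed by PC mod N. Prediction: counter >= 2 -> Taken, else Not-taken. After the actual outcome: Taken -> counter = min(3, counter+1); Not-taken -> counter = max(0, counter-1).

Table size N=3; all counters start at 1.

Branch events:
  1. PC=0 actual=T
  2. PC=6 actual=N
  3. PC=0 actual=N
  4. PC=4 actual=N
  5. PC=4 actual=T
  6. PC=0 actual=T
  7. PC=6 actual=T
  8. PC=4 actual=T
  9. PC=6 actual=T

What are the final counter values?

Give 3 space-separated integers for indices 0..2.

Answer: 3 2 1

Derivation:
Ev 1: PC=0 idx=0 pred=N actual=T -> ctr[0]=2
Ev 2: PC=6 idx=0 pred=T actual=N -> ctr[0]=1
Ev 3: PC=0 idx=0 pred=N actual=N -> ctr[0]=0
Ev 4: PC=4 idx=1 pred=N actual=N -> ctr[1]=0
Ev 5: PC=4 idx=1 pred=N actual=T -> ctr[1]=1
Ev 6: PC=0 idx=0 pred=N actual=T -> ctr[0]=1
Ev 7: PC=6 idx=0 pred=N actual=T -> ctr[0]=2
Ev 8: PC=4 idx=1 pred=N actual=T -> ctr[1]=2
Ev 9: PC=6 idx=0 pred=T actual=T -> ctr[0]=3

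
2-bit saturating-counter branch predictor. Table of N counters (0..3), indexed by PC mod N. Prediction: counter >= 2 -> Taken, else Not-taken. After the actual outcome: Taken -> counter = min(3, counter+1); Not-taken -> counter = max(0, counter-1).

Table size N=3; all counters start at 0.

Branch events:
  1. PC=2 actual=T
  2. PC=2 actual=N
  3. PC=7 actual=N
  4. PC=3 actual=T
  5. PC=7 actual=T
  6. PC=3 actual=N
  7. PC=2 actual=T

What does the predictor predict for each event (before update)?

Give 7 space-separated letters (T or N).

Answer: N N N N N N N

Derivation:
Ev 1: PC=2 idx=2 pred=N actual=T -> ctr[2]=1
Ev 2: PC=2 idx=2 pred=N actual=N -> ctr[2]=0
Ev 3: PC=7 idx=1 pred=N actual=N -> ctr[1]=0
Ev 4: PC=3 idx=0 pred=N actual=T -> ctr[0]=1
Ev 5: PC=7 idx=1 pred=N actual=T -> ctr[1]=1
Ev 6: PC=3 idx=0 pred=N actual=N -> ctr[0]=0
Ev 7: PC=2 idx=2 pred=N actual=T -> ctr[2]=1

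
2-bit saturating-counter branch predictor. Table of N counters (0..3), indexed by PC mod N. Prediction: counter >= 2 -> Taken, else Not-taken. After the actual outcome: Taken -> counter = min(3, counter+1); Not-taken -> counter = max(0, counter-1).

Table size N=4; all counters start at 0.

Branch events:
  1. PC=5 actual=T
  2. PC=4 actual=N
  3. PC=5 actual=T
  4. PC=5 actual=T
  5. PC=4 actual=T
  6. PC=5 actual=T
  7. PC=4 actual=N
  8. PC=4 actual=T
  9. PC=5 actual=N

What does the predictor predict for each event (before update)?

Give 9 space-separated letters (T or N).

Ev 1: PC=5 idx=1 pred=N actual=T -> ctr[1]=1
Ev 2: PC=4 idx=0 pred=N actual=N -> ctr[0]=0
Ev 3: PC=5 idx=1 pred=N actual=T -> ctr[1]=2
Ev 4: PC=5 idx=1 pred=T actual=T -> ctr[1]=3
Ev 5: PC=4 idx=0 pred=N actual=T -> ctr[0]=1
Ev 6: PC=5 idx=1 pred=T actual=T -> ctr[1]=3
Ev 7: PC=4 idx=0 pred=N actual=N -> ctr[0]=0
Ev 8: PC=4 idx=0 pred=N actual=T -> ctr[0]=1
Ev 9: PC=5 idx=1 pred=T actual=N -> ctr[1]=2

Answer: N N N T N T N N T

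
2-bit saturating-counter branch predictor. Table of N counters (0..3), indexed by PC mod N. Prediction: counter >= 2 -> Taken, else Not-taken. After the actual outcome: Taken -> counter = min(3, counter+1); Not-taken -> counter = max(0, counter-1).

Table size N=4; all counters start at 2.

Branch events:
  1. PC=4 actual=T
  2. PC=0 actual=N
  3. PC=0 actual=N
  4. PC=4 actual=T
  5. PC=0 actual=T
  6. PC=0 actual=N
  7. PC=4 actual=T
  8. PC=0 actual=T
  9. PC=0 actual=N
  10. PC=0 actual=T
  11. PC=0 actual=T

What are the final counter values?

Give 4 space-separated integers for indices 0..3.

Answer: 3 2 2 2

Derivation:
Ev 1: PC=4 idx=0 pred=T actual=T -> ctr[0]=3
Ev 2: PC=0 idx=0 pred=T actual=N -> ctr[0]=2
Ev 3: PC=0 idx=0 pred=T actual=N -> ctr[0]=1
Ev 4: PC=4 idx=0 pred=N actual=T -> ctr[0]=2
Ev 5: PC=0 idx=0 pred=T actual=T -> ctr[0]=3
Ev 6: PC=0 idx=0 pred=T actual=N -> ctr[0]=2
Ev 7: PC=4 idx=0 pred=T actual=T -> ctr[0]=3
Ev 8: PC=0 idx=0 pred=T actual=T -> ctr[0]=3
Ev 9: PC=0 idx=0 pred=T actual=N -> ctr[0]=2
Ev 10: PC=0 idx=0 pred=T actual=T -> ctr[0]=3
Ev 11: PC=0 idx=0 pred=T actual=T -> ctr[0]=3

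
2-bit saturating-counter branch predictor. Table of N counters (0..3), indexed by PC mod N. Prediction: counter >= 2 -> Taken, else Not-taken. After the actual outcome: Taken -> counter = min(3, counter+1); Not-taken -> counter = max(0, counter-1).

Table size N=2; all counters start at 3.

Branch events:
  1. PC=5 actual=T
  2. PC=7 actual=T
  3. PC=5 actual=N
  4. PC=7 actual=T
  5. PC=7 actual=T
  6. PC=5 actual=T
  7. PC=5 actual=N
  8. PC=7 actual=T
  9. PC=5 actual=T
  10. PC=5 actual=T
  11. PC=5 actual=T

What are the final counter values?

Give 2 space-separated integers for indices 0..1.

Answer: 3 3

Derivation:
Ev 1: PC=5 idx=1 pred=T actual=T -> ctr[1]=3
Ev 2: PC=7 idx=1 pred=T actual=T -> ctr[1]=3
Ev 3: PC=5 idx=1 pred=T actual=N -> ctr[1]=2
Ev 4: PC=7 idx=1 pred=T actual=T -> ctr[1]=3
Ev 5: PC=7 idx=1 pred=T actual=T -> ctr[1]=3
Ev 6: PC=5 idx=1 pred=T actual=T -> ctr[1]=3
Ev 7: PC=5 idx=1 pred=T actual=N -> ctr[1]=2
Ev 8: PC=7 idx=1 pred=T actual=T -> ctr[1]=3
Ev 9: PC=5 idx=1 pred=T actual=T -> ctr[1]=3
Ev 10: PC=5 idx=1 pred=T actual=T -> ctr[1]=3
Ev 11: PC=5 idx=1 pred=T actual=T -> ctr[1]=3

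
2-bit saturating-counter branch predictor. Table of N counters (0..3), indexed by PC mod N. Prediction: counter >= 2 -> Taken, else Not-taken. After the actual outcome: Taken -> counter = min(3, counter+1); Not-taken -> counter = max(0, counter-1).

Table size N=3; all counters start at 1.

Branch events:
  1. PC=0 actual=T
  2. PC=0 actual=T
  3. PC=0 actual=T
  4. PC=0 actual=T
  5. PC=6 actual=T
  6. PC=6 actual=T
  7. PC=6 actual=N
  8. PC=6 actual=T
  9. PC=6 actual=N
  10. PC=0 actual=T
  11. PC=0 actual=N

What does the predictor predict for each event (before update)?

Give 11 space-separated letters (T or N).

Ev 1: PC=0 idx=0 pred=N actual=T -> ctr[0]=2
Ev 2: PC=0 idx=0 pred=T actual=T -> ctr[0]=3
Ev 3: PC=0 idx=0 pred=T actual=T -> ctr[0]=3
Ev 4: PC=0 idx=0 pred=T actual=T -> ctr[0]=3
Ev 5: PC=6 idx=0 pred=T actual=T -> ctr[0]=3
Ev 6: PC=6 idx=0 pred=T actual=T -> ctr[0]=3
Ev 7: PC=6 idx=0 pred=T actual=N -> ctr[0]=2
Ev 8: PC=6 idx=0 pred=T actual=T -> ctr[0]=3
Ev 9: PC=6 idx=0 pred=T actual=N -> ctr[0]=2
Ev 10: PC=0 idx=0 pred=T actual=T -> ctr[0]=3
Ev 11: PC=0 idx=0 pred=T actual=N -> ctr[0]=2

Answer: N T T T T T T T T T T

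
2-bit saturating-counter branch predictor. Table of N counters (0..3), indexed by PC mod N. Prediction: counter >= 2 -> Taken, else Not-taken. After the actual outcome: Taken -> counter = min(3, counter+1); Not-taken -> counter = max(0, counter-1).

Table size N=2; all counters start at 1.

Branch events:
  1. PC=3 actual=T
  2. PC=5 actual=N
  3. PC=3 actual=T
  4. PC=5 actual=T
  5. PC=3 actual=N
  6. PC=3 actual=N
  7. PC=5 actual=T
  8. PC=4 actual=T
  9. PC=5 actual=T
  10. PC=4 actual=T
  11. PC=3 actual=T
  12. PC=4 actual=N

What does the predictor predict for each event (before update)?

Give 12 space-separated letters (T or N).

Answer: N T N T T T N N T T T T

Derivation:
Ev 1: PC=3 idx=1 pred=N actual=T -> ctr[1]=2
Ev 2: PC=5 idx=1 pred=T actual=N -> ctr[1]=1
Ev 3: PC=3 idx=1 pred=N actual=T -> ctr[1]=2
Ev 4: PC=5 idx=1 pred=T actual=T -> ctr[1]=3
Ev 5: PC=3 idx=1 pred=T actual=N -> ctr[1]=2
Ev 6: PC=3 idx=1 pred=T actual=N -> ctr[1]=1
Ev 7: PC=5 idx=1 pred=N actual=T -> ctr[1]=2
Ev 8: PC=4 idx=0 pred=N actual=T -> ctr[0]=2
Ev 9: PC=5 idx=1 pred=T actual=T -> ctr[1]=3
Ev 10: PC=4 idx=0 pred=T actual=T -> ctr[0]=3
Ev 11: PC=3 idx=1 pred=T actual=T -> ctr[1]=3
Ev 12: PC=4 idx=0 pred=T actual=N -> ctr[0]=2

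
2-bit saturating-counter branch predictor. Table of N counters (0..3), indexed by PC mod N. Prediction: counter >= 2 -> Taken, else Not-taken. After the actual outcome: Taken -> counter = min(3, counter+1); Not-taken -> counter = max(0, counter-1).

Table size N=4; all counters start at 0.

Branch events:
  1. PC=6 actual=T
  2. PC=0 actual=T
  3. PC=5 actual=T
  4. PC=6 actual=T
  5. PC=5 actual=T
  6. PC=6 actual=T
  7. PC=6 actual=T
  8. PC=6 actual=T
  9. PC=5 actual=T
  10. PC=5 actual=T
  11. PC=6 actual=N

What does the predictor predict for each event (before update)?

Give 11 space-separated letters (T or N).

Ev 1: PC=6 idx=2 pred=N actual=T -> ctr[2]=1
Ev 2: PC=0 idx=0 pred=N actual=T -> ctr[0]=1
Ev 3: PC=5 idx=1 pred=N actual=T -> ctr[1]=1
Ev 4: PC=6 idx=2 pred=N actual=T -> ctr[2]=2
Ev 5: PC=5 idx=1 pred=N actual=T -> ctr[1]=2
Ev 6: PC=6 idx=2 pred=T actual=T -> ctr[2]=3
Ev 7: PC=6 idx=2 pred=T actual=T -> ctr[2]=3
Ev 8: PC=6 idx=2 pred=T actual=T -> ctr[2]=3
Ev 9: PC=5 idx=1 pred=T actual=T -> ctr[1]=3
Ev 10: PC=5 idx=1 pred=T actual=T -> ctr[1]=3
Ev 11: PC=6 idx=2 pred=T actual=N -> ctr[2]=2

Answer: N N N N N T T T T T T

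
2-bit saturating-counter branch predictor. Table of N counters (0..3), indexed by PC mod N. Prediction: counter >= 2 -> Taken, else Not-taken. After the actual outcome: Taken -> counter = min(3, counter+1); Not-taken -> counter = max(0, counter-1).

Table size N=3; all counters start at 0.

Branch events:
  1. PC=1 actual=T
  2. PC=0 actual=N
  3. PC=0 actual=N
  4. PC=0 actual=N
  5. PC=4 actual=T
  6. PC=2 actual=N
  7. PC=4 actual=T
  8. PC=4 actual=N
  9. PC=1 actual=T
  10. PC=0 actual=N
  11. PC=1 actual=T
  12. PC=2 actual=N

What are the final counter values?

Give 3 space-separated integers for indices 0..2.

Answer: 0 3 0

Derivation:
Ev 1: PC=1 idx=1 pred=N actual=T -> ctr[1]=1
Ev 2: PC=0 idx=0 pred=N actual=N -> ctr[0]=0
Ev 3: PC=0 idx=0 pred=N actual=N -> ctr[0]=0
Ev 4: PC=0 idx=0 pred=N actual=N -> ctr[0]=0
Ev 5: PC=4 idx=1 pred=N actual=T -> ctr[1]=2
Ev 6: PC=2 idx=2 pred=N actual=N -> ctr[2]=0
Ev 7: PC=4 idx=1 pred=T actual=T -> ctr[1]=3
Ev 8: PC=4 idx=1 pred=T actual=N -> ctr[1]=2
Ev 9: PC=1 idx=1 pred=T actual=T -> ctr[1]=3
Ev 10: PC=0 idx=0 pred=N actual=N -> ctr[0]=0
Ev 11: PC=1 idx=1 pred=T actual=T -> ctr[1]=3
Ev 12: PC=2 idx=2 pred=N actual=N -> ctr[2]=0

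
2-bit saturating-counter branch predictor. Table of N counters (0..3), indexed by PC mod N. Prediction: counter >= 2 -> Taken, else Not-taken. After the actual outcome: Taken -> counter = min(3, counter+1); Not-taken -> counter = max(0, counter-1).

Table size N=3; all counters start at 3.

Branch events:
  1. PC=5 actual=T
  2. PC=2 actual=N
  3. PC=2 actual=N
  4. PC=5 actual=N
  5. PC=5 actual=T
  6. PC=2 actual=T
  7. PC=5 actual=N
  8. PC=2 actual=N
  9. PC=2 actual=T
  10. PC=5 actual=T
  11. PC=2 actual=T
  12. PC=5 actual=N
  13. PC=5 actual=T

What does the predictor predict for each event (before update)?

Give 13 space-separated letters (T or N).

Answer: T T T N N N T N N N T T T

Derivation:
Ev 1: PC=5 idx=2 pred=T actual=T -> ctr[2]=3
Ev 2: PC=2 idx=2 pred=T actual=N -> ctr[2]=2
Ev 3: PC=2 idx=2 pred=T actual=N -> ctr[2]=1
Ev 4: PC=5 idx=2 pred=N actual=N -> ctr[2]=0
Ev 5: PC=5 idx=2 pred=N actual=T -> ctr[2]=1
Ev 6: PC=2 idx=2 pred=N actual=T -> ctr[2]=2
Ev 7: PC=5 idx=2 pred=T actual=N -> ctr[2]=1
Ev 8: PC=2 idx=2 pred=N actual=N -> ctr[2]=0
Ev 9: PC=2 idx=2 pred=N actual=T -> ctr[2]=1
Ev 10: PC=5 idx=2 pred=N actual=T -> ctr[2]=2
Ev 11: PC=2 idx=2 pred=T actual=T -> ctr[2]=3
Ev 12: PC=5 idx=2 pred=T actual=N -> ctr[2]=2
Ev 13: PC=5 idx=2 pred=T actual=T -> ctr[2]=3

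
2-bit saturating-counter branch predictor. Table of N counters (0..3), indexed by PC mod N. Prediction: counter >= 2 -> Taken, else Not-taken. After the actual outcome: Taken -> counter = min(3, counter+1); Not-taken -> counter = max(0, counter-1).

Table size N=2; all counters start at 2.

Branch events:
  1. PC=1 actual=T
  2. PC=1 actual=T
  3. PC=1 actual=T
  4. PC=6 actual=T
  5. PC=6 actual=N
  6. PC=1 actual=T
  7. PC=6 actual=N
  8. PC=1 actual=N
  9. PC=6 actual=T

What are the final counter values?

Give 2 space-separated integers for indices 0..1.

Answer: 2 2

Derivation:
Ev 1: PC=1 idx=1 pred=T actual=T -> ctr[1]=3
Ev 2: PC=1 idx=1 pred=T actual=T -> ctr[1]=3
Ev 3: PC=1 idx=1 pred=T actual=T -> ctr[1]=3
Ev 4: PC=6 idx=0 pred=T actual=T -> ctr[0]=3
Ev 5: PC=6 idx=0 pred=T actual=N -> ctr[0]=2
Ev 6: PC=1 idx=1 pred=T actual=T -> ctr[1]=3
Ev 7: PC=6 idx=0 pred=T actual=N -> ctr[0]=1
Ev 8: PC=1 idx=1 pred=T actual=N -> ctr[1]=2
Ev 9: PC=6 idx=0 pred=N actual=T -> ctr[0]=2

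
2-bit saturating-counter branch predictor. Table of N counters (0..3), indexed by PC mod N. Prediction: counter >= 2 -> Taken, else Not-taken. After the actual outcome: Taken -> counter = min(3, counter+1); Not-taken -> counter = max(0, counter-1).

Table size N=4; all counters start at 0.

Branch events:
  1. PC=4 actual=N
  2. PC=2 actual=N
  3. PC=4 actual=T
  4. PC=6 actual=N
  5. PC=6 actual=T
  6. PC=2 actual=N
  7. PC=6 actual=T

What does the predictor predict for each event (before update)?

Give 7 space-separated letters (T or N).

Ev 1: PC=4 idx=0 pred=N actual=N -> ctr[0]=0
Ev 2: PC=2 idx=2 pred=N actual=N -> ctr[2]=0
Ev 3: PC=4 idx=0 pred=N actual=T -> ctr[0]=1
Ev 4: PC=6 idx=2 pred=N actual=N -> ctr[2]=0
Ev 5: PC=6 idx=2 pred=N actual=T -> ctr[2]=1
Ev 6: PC=2 idx=2 pred=N actual=N -> ctr[2]=0
Ev 7: PC=6 idx=2 pred=N actual=T -> ctr[2]=1

Answer: N N N N N N N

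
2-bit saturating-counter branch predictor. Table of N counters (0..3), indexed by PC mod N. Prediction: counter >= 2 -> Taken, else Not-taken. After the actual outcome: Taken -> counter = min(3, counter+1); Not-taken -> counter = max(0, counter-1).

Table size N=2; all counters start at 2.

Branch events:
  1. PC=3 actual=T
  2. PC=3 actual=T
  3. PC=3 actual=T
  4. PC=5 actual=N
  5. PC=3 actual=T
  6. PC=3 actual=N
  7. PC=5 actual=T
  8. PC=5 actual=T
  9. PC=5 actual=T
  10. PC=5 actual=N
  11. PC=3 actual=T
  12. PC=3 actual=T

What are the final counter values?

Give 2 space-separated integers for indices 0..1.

Ev 1: PC=3 idx=1 pred=T actual=T -> ctr[1]=3
Ev 2: PC=3 idx=1 pred=T actual=T -> ctr[1]=3
Ev 3: PC=3 idx=1 pred=T actual=T -> ctr[1]=3
Ev 4: PC=5 idx=1 pred=T actual=N -> ctr[1]=2
Ev 5: PC=3 idx=1 pred=T actual=T -> ctr[1]=3
Ev 6: PC=3 idx=1 pred=T actual=N -> ctr[1]=2
Ev 7: PC=5 idx=1 pred=T actual=T -> ctr[1]=3
Ev 8: PC=5 idx=1 pred=T actual=T -> ctr[1]=3
Ev 9: PC=5 idx=1 pred=T actual=T -> ctr[1]=3
Ev 10: PC=5 idx=1 pred=T actual=N -> ctr[1]=2
Ev 11: PC=3 idx=1 pred=T actual=T -> ctr[1]=3
Ev 12: PC=3 idx=1 pred=T actual=T -> ctr[1]=3

Answer: 2 3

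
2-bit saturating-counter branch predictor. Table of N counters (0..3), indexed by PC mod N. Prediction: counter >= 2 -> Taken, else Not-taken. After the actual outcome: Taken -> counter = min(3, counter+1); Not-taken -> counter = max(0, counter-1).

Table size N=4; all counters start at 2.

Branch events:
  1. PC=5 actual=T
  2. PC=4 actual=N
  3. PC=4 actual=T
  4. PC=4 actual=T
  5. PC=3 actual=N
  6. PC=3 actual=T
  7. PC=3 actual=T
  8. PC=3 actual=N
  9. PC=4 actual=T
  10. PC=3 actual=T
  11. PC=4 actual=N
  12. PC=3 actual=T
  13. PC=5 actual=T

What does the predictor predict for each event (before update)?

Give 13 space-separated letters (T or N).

Answer: T T N T T N T T T T T T T

Derivation:
Ev 1: PC=5 idx=1 pred=T actual=T -> ctr[1]=3
Ev 2: PC=4 idx=0 pred=T actual=N -> ctr[0]=1
Ev 3: PC=4 idx=0 pred=N actual=T -> ctr[0]=2
Ev 4: PC=4 idx=0 pred=T actual=T -> ctr[0]=3
Ev 5: PC=3 idx=3 pred=T actual=N -> ctr[3]=1
Ev 6: PC=3 idx=3 pred=N actual=T -> ctr[3]=2
Ev 7: PC=3 idx=3 pred=T actual=T -> ctr[3]=3
Ev 8: PC=3 idx=3 pred=T actual=N -> ctr[3]=2
Ev 9: PC=4 idx=0 pred=T actual=T -> ctr[0]=3
Ev 10: PC=3 idx=3 pred=T actual=T -> ctr[3]=3
Ev 11: PC=4 idx=0 pred=T actual=N -> ctr[0]=2
Ev 12: PC=3 idx=3 pred=T actual=T -> ctr[3]=3
Ev 13: PC=5 idx=1 pred=T actual=T -> ctr[1]=3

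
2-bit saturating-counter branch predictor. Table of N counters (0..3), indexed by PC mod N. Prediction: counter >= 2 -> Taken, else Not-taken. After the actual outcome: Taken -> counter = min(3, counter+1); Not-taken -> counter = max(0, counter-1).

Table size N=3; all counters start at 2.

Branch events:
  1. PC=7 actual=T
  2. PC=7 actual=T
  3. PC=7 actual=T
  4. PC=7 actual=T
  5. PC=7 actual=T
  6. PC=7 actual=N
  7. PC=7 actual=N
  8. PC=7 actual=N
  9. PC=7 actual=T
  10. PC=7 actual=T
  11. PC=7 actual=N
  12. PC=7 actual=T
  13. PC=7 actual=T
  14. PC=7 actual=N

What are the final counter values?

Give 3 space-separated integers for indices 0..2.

Answer: 2 2 2

Derivation:
Ev 1: PC=7 idx=1 pred=T actual=T -> ctr[1]=3
Ev 2: PC=7 idx=1 pred=T actual=T -> ctr[1]=3
Ev 3: PC=7 idx=1 pred=T actual=T -> ctr[1]=3
Ev 4: PC=7 idx=1 pred=T actual=T -> ctr[1]=3
Ev 5: PC=7 idx=1 pred=T actual=T -> ctr[1]=3
Ev 6: PC=7 idx=1 pred=T actual=N -> ctr[1]=2
Ev 7: PC=7 idx=1 pred=T actual=N -> ctr[1]=1
Ev 8: PC=7 idx=1 pred=N actual=N -> ctr[1]=0
Ev 9: PC=7 idx=1 pred=N actual=T -> ctr[1]=1
Ev 10: PC=7 idx=1 pred=N actual=T -> ctr[1]=2
Ev 11: PC=7 idx=1 pred=T actual=N -> ctr[1]=1
Ev 12: PC=7 idx=1 pred=N actual=T -> ctr[1]=2
Ev 13: PC=7 idx=1 pred=T actual=T -> ctr[1]=3
Ev 14: PC=7 idx=1 pred=T actual=N -> ctr[1]=2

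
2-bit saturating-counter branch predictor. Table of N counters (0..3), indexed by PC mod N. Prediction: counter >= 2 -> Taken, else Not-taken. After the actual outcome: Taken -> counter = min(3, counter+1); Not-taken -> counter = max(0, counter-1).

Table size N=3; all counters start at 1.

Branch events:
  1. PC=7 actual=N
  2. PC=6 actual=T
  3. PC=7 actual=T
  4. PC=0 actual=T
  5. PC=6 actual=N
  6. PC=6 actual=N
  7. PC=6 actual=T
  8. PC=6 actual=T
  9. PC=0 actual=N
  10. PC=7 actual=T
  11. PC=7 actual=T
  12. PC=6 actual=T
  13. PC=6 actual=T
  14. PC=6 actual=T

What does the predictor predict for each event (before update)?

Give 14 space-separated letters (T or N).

Ev 1: PC=7 idx=1 pred=N actual=N -> ctr[1]=0
Ev 2: PC=6 idx=0 pred=N actual=T -> ctr[0]=2
Ev 3: PC=7 idx=1 pred=N actual=T -> ctr[1]=1
Ev 4: PC=0 idx=0 pred=T actual=T -> ctr[0]=3
Ev 5: PC=6 idx=0 pred=T actual=N -> ctr[0]=2
Ev 6: PC=6 idx=0 pred=T actual=N -> ctr[0]=1
Ev 7: PC=6 idx=0 pred=N actual=T -> ctr[0]=2
Ev 8: PC=6 idx=0 pred=T actual=T -> ctr[0]=3
Ev 9: PC=0 idx=0 pred=T actual=N -> ctr[0]=2
Ev 10: PC=7 idx=1 pred=N actual=T -> ctr[1]=2
Ev 11: PC=7 idx=1 pred=T actual=T -> ctr[1]=3
Ev 12: PC=6 idx=0 pred=T actual=T -> ctr[0]=3
Ev 13: PC=6 idx=0 pred=T actual=T -> ctr[0]=3
Ev 14: PC=6 idx=0 pred=T actual=T -> ctr[0]=3

Answer: N N N T T T N T T N T T T T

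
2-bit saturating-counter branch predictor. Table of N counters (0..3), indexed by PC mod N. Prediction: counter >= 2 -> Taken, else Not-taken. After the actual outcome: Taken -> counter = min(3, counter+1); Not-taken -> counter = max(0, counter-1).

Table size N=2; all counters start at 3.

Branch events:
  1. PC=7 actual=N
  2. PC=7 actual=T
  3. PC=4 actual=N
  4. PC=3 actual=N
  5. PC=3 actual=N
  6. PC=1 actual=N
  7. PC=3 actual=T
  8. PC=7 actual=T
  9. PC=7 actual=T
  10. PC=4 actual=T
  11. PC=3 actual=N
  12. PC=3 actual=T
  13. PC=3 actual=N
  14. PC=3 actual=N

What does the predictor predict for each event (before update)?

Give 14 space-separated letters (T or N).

Answer: T T T T T N N N T T T T T T

Derivation:
Ev 1: PC=7 idx=1 pred=T actual=N -> ctr[1]=2
Ev 2: PC=7 idx=1 pred=T actual=T -> ctr[1]=3
Ev 3: PC=4 idx=0 pred=T actual=N -> ctr[0]=2
Ev 4: PC=3 idx=1 pred=T actual=N -> ctr[1]=2
Ev 5: PC=3 idx=1 pred=T actual=N -> ctr[1]=1
Ev 6: PC=1 idx=1 pred=N actual=N -> ctr[1]=0
Ev 7: PC=3 idx=1 pred=N actual=T -> ctr[1]=1
Ev 8: PC=7 idx=1 pred=N actual=T -> ctr[1]=2
Ev 9: PC=7 idx=1 pred=T actual=T -> ctr[1]=3
Ev 10: PC=4 idx=0 pred=T actual=T -> ctr[0]=3
Ev 11: PC=3 idx=1 pred=T actual=N -> ctr[1]=2
Ev 12: PC=3 idx=1 pred=T actual=T -> ctr[1]=3
Ev 13: PC=3 idx=1 pred=T actual=N -> ctr[1]=2
Ev 14: PC=3 idx=1 pred=T actual=N -> ctr[1]=1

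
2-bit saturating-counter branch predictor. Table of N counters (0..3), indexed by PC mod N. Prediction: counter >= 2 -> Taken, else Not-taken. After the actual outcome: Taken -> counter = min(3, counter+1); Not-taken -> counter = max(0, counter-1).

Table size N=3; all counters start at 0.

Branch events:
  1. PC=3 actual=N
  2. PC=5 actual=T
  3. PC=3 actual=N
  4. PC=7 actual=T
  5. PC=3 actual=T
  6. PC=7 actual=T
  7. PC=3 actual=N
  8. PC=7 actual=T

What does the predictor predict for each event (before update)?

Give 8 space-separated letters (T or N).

Ev 1: PC=3 idx=0 pred=N actual=N -> ctr[0]=0
Ev 2: PC=5 idx=2 pred=N actual=T -> ctr[2]=1
Ev 3: PC=3 idx=0 pred=N actual=N -> ctr[0]=0
Ev 4: PC=7 idx=1 pred=N actual=T -> ctr[1]=1
Ev 5: PC=3 idx=0 pred=N actual=T -> ctr[0]=1
Ev 6: PC=7 idx=1 pred=N actual=T -> ctr[1]=2
Ev 7: PC=3 idx=0 pred=N actual=N -> ctr[0]=0
Ev 8: PC=7 idx=1 pred=T actual=T -> ctr[1]=3

Answer: N N N N N N N T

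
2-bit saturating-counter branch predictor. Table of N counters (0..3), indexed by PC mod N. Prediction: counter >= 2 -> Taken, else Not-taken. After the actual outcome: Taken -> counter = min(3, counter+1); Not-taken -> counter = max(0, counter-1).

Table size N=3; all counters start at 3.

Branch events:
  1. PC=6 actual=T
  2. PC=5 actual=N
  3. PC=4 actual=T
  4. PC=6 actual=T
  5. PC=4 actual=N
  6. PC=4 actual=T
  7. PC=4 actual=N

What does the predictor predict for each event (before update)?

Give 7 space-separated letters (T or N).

Ev 1: PC=6 idx=0 pred=T actual=T -> ctr[0]=3
Ev 2: PC=5 idx=2 pred=T actual=N -> ctr[2]=2
Ev 3: PC=4 idx=1 pred=T actual=T -> ctr[1]=3
Ev 4: PC=6 idx=0 pred=T actual=T -> ctr[0]=3
Ev 5: PC=4 idx=1 pred=T actual=N -> ctr[1]=2
Ev 6: PC=4 idx=1 pred=T actual=T -> ctr[1]=3
Ev 7: PC=4 idx=1 pred=T actual=N -> ctr[1]=2

Answer: T T T T T T T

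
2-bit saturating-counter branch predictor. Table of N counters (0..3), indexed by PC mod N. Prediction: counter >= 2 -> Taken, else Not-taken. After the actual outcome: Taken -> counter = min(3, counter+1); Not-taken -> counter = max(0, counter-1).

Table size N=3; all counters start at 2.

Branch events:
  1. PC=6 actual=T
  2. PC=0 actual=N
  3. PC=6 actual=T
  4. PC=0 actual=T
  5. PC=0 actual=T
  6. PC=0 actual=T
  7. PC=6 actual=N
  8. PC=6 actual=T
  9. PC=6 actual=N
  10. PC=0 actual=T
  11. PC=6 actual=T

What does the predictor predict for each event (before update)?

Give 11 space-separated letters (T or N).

Ev 1: PC=6 idx=0 pred=T actual=T -> ctr[0]=3
Ev 2: PC=0 idx=0 pred=T actual=N -> ctr[0]=2
Ev 3: PC=6 idx=0 pred=T actual=T -> ctr[0]=3
Ev 4: PC=0 idx=0 pred=T actual=T -> ctr[0]=3
Ev 5: PC=0 idx=0 pred=T actual=T -> ctr[0]=3
Ev 6: PC=0 idx=0 pred=T actual=T -> ctr[0]=3
Ev 7: PC=6 idx=0 pred=T actual=N -> ctr[0]=2
Ev 8: PC=6 idx=0 pred=T actual=T -> ctr[0]=3
Ev 9: PC=6 idx=0 pred=T actual=N -> ctr[0]=2
Ev 10: PC=0 idx=0 pred=T actual=T -> ctr[0]=3
Ev 11: PC=6 idx=0 pred=T actual=T -> ctr[0]=3

Answer: T T T T T T T T T T T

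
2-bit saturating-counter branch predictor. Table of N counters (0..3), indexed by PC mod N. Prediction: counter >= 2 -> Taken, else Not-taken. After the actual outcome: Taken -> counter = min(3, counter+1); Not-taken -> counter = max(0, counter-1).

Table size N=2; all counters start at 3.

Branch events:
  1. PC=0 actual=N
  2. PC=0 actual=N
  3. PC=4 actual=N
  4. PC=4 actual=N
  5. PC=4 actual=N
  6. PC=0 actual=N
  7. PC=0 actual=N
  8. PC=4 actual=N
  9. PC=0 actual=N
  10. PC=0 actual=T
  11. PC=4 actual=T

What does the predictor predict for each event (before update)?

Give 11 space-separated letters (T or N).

Ev 1: PC=0 idx=0 pred=T actual=N -> ctr[0]=2
Ev 2: PC=0 idx=0 pred=T actual=N -> ctr[0]=1
Ev 3: PC=4 idx=0 pred=N actual=N -> ctr[0]=0
Ev 4: PC=4 idx=0 pred=N actual=N -> ctr[0]=0
Ev 5: PC=4 idx=0 pred=N actual=N -> ctr[0]=0
Ev 6: PC=0 idx=0 pred=N actual=N -> ctr[0]=0
Ev 7: PC=0 idx=0 pred=N actual=N -> ctr[0]=0
Ev 8: PC=4 idx=0 pred=N actual=N -> ctr[0]=0
Ev 9: PC=0 idx=0 pred=N actual=N -> ctr[0]=0
Ev 10: PC=0 idx=0 pred=N actual=T -> ctr[0]=1
Ev 11: PC=4 idx=0 pred=N actual=T -> ctr[0]=2

Answer: T T N N N N N N N N N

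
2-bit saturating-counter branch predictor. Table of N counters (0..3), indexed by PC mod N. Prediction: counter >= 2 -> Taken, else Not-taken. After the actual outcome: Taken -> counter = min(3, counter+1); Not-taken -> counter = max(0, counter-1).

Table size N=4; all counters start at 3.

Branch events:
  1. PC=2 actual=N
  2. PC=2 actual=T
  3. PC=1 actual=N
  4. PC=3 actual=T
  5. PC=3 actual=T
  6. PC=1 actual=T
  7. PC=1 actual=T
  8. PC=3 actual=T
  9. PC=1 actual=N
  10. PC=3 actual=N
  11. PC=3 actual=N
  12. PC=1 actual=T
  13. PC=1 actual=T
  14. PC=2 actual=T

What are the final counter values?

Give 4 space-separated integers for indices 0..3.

Answer: 3 3 3 1

Derivation:
Ev 1: PC=2 idx=2 pred=T actual=N -> ctr[2]=2
Ev 2: PC=2 idx=2 pred=T actual=T -> ctr[2]=3
Ev 3: PC=1 idx=1 pred=T actual=N -> ctr[1]=2
Ev 4: PC=3 idx=3 pred=T actual=T -> ctr[3]=3
Ev 5: PC=3 idx=3 pred=T actual=T -> ctr[3]=3
Ev 6: PC=1 idx=1 pred=T actual=T -> ctr[1]=3
Ev 7: PC=1 idx=1 pred=T actual=T -> ctr[1]=3
Ev 8: PC=3 idx=3 pred=T actual=T -> ctr[3]=3
Ev 9: PC=1 idx=1 pred=T actual=N -> ctr[1]=2
Ev 10: PC=3 idx=3 pred=T actual=N -> ctr[3]=2
Ev 11: PC=3 idx=3 pred=T actual=N -> ctr[3]=1
Ev 12: PC=1 idx=1 pred=T actual=T -> ctr[1]=3
Ev 13: PC=1 idx=1 pred=T actual=T -> ctr[1]=3
Ev 14: PC=2 idx=2 pred=T actual=T -> ctr[2]=3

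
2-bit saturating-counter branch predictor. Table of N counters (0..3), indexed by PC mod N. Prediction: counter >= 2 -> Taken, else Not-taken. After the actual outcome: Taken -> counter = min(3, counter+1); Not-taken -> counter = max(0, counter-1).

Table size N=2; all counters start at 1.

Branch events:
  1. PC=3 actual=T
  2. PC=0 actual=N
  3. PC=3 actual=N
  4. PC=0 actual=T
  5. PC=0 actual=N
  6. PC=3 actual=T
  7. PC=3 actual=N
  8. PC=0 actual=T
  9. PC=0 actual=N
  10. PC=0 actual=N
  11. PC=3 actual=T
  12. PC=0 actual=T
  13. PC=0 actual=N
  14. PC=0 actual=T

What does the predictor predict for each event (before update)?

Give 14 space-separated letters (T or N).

Ev 1: PC=3 idx=1 pred=N actual=T -> ctr[1]=2
Ev 2: PC=0 idx=0 pred=N actual=N -> ctr[0]=0
Ev 3: PC=3 idx=1 pred=T actual=N -> ctr[1]=1
Ev 4: PC=0 idx=0 pred=N actual=T -> ctr[0]=1
Ev 5: PC=0 idx=0 pred=N actual=N -> ctr[0]=0
Ev 6: PC=3 idx=1 pred=N actual=T -> ctr[1]=2
Ev 7: PC=3 idx=1 pred=T actual=N -> ctr[1]=1
Ev 8: PC=0 idx=0 pred=N actual=T -> ctr[0]=1
Ev 9: PC=0 idx=0 pred=N actual=N -> ctr[0]=0
Ev 10: PC=0 idx=0 pred=N actual=N -> ctr[0]=0
Ev 11: PC=3 idx=1 pred=N actual=T -> ctr[1]=2
Ev 12: PC=0 idx=0 pred=N actual=T -> ctr[0]=1
Ev 13: PC=0 idx=0 pred=N actual=N -> ctr[0]=0
Ev 14: PC=0 idx=0 pred=N actual=T -> ctr[0]=1

Answer: N N T N N N T N N N N N N N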